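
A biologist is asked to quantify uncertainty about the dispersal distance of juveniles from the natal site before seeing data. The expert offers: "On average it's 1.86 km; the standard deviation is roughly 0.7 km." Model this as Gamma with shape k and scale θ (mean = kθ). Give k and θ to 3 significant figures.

k ≈ 7.06, θ ≈ 0.263

For Gamma(k, scale θ): mean = kθ, variance = kθ², so CV = 1/√k.
CV = SD/mean = 0.7/1.86 = 0.3763, hence k = 1/CV² = 7.06.
Then θ = mean/k = 1.86/7.06 = 0.263.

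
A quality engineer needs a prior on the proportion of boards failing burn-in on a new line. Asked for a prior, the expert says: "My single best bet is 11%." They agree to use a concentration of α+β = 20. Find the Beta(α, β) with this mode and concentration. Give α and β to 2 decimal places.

For α,β > 1 the Beta mode is (α−1)/(α+β−2). With α+β = 20, the mode is (α−1)/18.
Set (α−1)/18 = 0.11 → α = 1 + 0.11·18 = 2.98.
β = 20 − α = 17.02.

α = 2.98, β = 17.02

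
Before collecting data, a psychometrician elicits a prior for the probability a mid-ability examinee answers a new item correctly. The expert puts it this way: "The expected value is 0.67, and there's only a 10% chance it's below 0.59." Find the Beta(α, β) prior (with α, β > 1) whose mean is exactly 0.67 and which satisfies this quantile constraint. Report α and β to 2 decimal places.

α ≈ 38.94, β ≈ 19.18

With mean 0.67 fixed, write α = 0.67s, β = 0.33s where s = α+β.
Need P(θ < 0.59) = 0.1 under Beta(0.67s, 0.33s). Normal approximation: (q−m)/√(m(1−m)/s) ≈ z_{0.1} = -1.28, so s ≈ 0.67·0.33·(-1.28)²/(0.59−0.67)² = 56.7.
At s = 56.7: P(θ<0.59) ≈ 0.103. Adjusting to match 0.1 gives s ≈ 58.12.
So α = 0.67·58.12 ≈ 38.94, β = 0.33·58.12 ≈ 19.18.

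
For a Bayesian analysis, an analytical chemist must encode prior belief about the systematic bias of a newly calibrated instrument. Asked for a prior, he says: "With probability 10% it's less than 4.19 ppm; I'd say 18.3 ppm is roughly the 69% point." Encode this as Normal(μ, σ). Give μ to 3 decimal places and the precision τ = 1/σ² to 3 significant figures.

The p-quantile of Normal(μ,σ) is μ + z_p·σ, with z_{0.1} = -1.282 and z_{0.69} = 0.4959.
Eliminate σ: μ = (z₂·x₁ − z₁·x₂)/(z₂ − z₁) = (0.4959·4.19 − (-1.282)·18.3)/1.777 = 14.364.
Then σ = (x₂ − x₁)/(z₂ − z₁) = (18.3 − 4.19)/1.777 = 7.939.
Precision τ = 1/σ² = 1/7.939² = 0.0159.

μ = 14.364, τ = 0.0159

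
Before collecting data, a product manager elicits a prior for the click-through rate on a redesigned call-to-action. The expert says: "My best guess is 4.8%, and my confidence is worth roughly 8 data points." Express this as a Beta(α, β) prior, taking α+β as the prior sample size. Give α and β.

Under the effective-sample-size interpretation, Beta(α, β) has prior mean α/(α+β) and prior sample size α+β.
So α+β = 8 and α/(α+β) = 0.048, giving α = 0.048·8 = 0.384 and β = 8 − 0.384 = 7.616.

α = 0.384, β = 7.616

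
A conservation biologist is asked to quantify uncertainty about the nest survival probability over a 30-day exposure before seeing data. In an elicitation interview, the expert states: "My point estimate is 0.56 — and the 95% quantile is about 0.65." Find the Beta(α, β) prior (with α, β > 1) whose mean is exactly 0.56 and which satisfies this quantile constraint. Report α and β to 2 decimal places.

With mean 0.56 fixed, write α = 0.56s, β = 0.44s where s = α+β.
Need P(θ < 0.65) = 0.95 under Beta(0.56s, 0.44s). Normal approximation: (q−m)/√(m(1−m)/s) ≈ z_{0.95} = 1.64, so s ≈ 0.56·0.44·(1.64)²/(0.65−0.56)² = 82.3.
At s = 82.3: P(θ<0.65) ≈ 0.953. Adjusting to match 0.95 gives s ≈ 79.87.
So α = 0.56·79.87 ≈ 44.73, β = 0.44·79.87 ≈ 35.14.

α ≈ 44.73, β ≈ 35.14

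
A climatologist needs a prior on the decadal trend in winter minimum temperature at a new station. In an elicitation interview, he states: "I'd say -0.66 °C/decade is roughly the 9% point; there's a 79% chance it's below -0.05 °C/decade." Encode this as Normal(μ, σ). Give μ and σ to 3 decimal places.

The p-quantile of Normal(μ,σ) is μ + z_p·σ, with z_{0.09} = -1.341 and z_{0.79} = 0.8064.
Eliminate σ: μ = (z₂·x₁ − z₁·x₂)/(z₂ − z₁) = (0.8064·-0.66 − (-1.341)·-0.05)/2.147 = -0.279.
Then σ = (x₂ − x₁)/(z₂ − z₁) = (-0.05 − -0.66)/2.147 = 0.284.

μ = -0.279, σ = 0.284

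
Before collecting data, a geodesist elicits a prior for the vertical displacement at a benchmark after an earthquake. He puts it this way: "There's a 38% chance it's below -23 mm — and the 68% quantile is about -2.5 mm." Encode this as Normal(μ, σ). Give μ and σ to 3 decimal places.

μ = -14.901, σ = 26.514

For Normal(μ,σ), the p-quantile is μ + z_p·σ. Here z_{0.38} = -0.3055, z_{0.68} = 0.4677.
So -23 = μ − 0.3055σ and -2.5 = μ + 0.4677σ.
Subtracting: σ = (-2.5 − -23)/(0.4677 − (-0.3055)) = 26.514.
Then μ = -23 − (-0.3055)·26.514 = -14.901.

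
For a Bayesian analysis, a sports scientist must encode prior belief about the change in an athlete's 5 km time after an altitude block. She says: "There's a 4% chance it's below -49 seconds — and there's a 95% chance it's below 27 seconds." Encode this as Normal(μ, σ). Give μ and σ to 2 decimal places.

For Normal(μ,σ), the p-quantile is μ + z_p·σ. Here z_{0.04} = -1.751, z_{0.95} = 1.645.
So -49 = μ − 1.751σ and 27 = μ + 1.645σ.
Subtracting: σ = (27 − -49)/(1.645 − (-1.751)) = 22.38.
Then μ = -49 − (-1.751)·22.38 = -9.82.

μ = -9.82, σ = 22.38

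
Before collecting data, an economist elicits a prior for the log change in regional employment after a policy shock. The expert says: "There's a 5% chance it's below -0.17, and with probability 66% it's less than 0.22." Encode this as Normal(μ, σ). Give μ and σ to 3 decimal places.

For Normal(μ,σ), the p-quantile is μ + z_p·σ. Here z_{0.05} = -1.645, z_{0.66} = 0.4125.
So -0.17 = μ − 1.645σ and 0.22 = μ + 0.4125σ.
Subtracting: σ = (0.22 − -0.17)/(0.4125 − (-1.645)) = 0.190.
Then μ = -0.17 − (-1.645)·0.190 = 0.142.

μ = 0.142, σ = 0.190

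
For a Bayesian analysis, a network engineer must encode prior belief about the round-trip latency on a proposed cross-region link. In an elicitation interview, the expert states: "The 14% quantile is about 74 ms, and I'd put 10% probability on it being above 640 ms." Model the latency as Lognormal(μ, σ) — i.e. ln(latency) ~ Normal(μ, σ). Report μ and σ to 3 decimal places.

If T ~ Lognormal(μ,σ) then ln T ~ Normal(μ,σ), so the p-quantile of ln T is μ + z_p·σ.
ln(74) = 4.304 and ln(640) = 6.461; z_{0.14} = -1.08, z_{0.9} = 1.282.
σ = (6.461 − 4.304)/(1.282 − (-1.08)) = 0.913.
μ = 4.304 − (-1.08)·0.913 = 5.291.

μ ≈ 5.291, σ ≈ 0.913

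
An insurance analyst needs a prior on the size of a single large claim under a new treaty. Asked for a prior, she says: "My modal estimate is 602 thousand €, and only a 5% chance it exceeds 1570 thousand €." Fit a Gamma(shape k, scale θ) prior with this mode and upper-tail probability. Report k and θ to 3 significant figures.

Gamma(k,θ) with k>1 has mode (k−1)θ, so θ = 602/(k−1).
Need P(X < 1570) = 0.95 with θ tied to k this way. Start at k = 2, θ = 602: P(X<1570) ≈ 0.734.
Too low — raise k to concentrate. Iterating converges to k ≈ 3.94.
Then θ = 602/(3.94−1) ≈ 205.

k ≈ 3.94, θ ≈ 205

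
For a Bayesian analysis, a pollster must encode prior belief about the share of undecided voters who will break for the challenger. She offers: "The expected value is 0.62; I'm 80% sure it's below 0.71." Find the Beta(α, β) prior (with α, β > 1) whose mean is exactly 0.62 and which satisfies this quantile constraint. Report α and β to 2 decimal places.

α ≈ 13.10, β ≈ 8.03

With mean 0.62 fixed, write α = 0.62s, β = 0.38s where s = α+β.
Need P(θ < 0.71) = 0.8 under Beta(0.62s, 0.38s). Normal approximation: (q−m)/√(m(1−m)/s) ≈ z_{0.8} = 0.842, so s ≈ 0.62·0.38·(0.842)²/(0.71−0.62)² = 20.6.
At s = 20.6: P(θ<0.71) ≈ 0.797. Adjusting to match 0.8 gives s ≈ 21.13.
So α = 0.62·21.13 ≈ 13.10, β = 0.38·21.13 ≈ 8.03.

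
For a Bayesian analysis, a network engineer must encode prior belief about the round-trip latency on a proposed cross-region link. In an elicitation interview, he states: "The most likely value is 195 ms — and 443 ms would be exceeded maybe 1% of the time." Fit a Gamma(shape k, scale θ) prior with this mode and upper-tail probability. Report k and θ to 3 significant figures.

k ≈ 8.11, θ ≈ 27.4

Gamma(k,θ) with k>1 has mode (k−1)θ, so θ = 195/(k−1).
Need P(X < 443) = 0.99 with θ tied to k this way. Start at k = 2, θ = 195: P(X<443) ≈ 0.663.
Too low — raise k to concentrate. Iterating converges to k ≈ 8.11.
Then θ = 195/(8.11−1) ≈ 27.4.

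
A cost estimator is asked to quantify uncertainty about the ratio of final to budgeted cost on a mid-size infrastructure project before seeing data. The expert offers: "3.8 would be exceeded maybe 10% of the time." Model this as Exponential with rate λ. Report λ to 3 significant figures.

P(T > 3.8) = e^(−λ·3.8) = 0.1, so λ = −ln(0.1)/3.8 = 0.606.

λ ≈ 0.606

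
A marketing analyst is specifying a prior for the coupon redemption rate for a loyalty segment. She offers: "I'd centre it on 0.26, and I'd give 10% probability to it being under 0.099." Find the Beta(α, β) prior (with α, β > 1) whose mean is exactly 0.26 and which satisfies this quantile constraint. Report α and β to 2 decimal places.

With mean 0.26 fixed, write α = 0.26s, β = 0.74s where s = α+β.
Need P(θ < 0.099) = 0.1 under Beta(0.26s, 0.74s). Normal approximation: (q−m)/√(m(1−m)/s) ≈ z_{0.1} = -1.28, so s ≈ 0.26·0.74·(-1.28)²/(0.099−0.26)² = 12.2.
At s = 12.2: P(θ<0.099) ≈ 0.072. Adjusting to match 0.1 gives s ≈ 9.80.
So α = 0.26·9.80 ≈ 2.55, β = 0.74·9.80 ≈ 7.26.

α ≈ 2.55, β ≈ 7.26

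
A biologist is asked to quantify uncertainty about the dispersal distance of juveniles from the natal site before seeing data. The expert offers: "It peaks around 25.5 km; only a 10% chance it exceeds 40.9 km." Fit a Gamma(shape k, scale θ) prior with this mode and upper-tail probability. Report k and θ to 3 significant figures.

Gamma(k,θ) with k>1 has mode (k−1)θ, so θ = 25.5/(k−1).
Need P(X < 40.9) = 0.9 with θ tied to k this way. Start at k = 2, θ = 25.5: P(X<40.9) ≈ 0.476.
Too low — raise k to concentrate. Iterating converges to k ≈ 9.42.
Then θ = 25.5/(9.42−1) ≈ 3.03.

k ≈ 9.42, θ ≈ 3.03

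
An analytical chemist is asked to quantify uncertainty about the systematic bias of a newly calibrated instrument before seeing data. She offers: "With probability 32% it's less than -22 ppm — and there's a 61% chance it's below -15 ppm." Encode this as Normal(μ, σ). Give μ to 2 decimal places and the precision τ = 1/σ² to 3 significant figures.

For Normal(μ,σ), the p-quantile is μ + z_p·σ. Here z_{0.32} = -0.4677, z_{0.61} = 0.2793.
So -22 = μ − 0.4677σ and -15 = μ + 0.2793σ.
Subtracting: σ = (-15 − -22)/(0.2793 − (-0.4677)) = 9.37.
Then μ = -22 − (-0.4677)·9.37 = -17.62.
Precision τ = 1/σ² = 1/9.371² = 0.0114.

μ = -17.62, τ = 0.0114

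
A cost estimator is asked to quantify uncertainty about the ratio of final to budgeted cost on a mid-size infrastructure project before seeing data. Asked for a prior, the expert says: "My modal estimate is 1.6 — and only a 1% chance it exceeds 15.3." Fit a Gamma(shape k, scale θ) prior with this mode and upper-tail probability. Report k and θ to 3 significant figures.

Gamma(k,θ) with k>1 has mode (k−1)θ, so θ = 1.6/(k−1).
Need P(X < 15.3) = 0.99 with θ tied to k this way. Start at k = 2, θ = 1.6: P(X<15.3) ≈ 0.999.
Too high — lower k to spread out. Iterating converges to k ≈ 1.62.
Then θ = 1.6/(1.62−1) ≈ 2.59.

k ≈ 1.62, θ ≈ 2.59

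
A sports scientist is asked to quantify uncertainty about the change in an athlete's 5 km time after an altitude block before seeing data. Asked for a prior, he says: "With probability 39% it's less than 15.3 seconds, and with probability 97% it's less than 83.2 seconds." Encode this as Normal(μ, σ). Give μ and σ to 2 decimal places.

μ = 24.08, σ = 31.43

The p-quantile of Normal(μ,σ) is μ + z_p·σ, with z_{0.39} = -0.2793 and z_{0.97} = 1.881.
Eliminate σ: μ = (z₂·x₁ − z₁·x₂)/(z₂ − z₁) = (1.881·15.3 − (-0.2793)·83.2)/2.16 = 24.08.
Then σ = (x₂ − x₁)/(z₂ − z₁) = (83.2 − 15.3)/2.16 = 31.43.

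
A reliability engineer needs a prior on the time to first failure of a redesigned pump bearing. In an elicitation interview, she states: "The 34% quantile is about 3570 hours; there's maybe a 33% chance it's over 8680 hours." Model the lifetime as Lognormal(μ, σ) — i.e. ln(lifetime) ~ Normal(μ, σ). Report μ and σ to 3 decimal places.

μ ≈ 8.610, σ ≈ 1.042

If T ~ Lognormal(μ,σ) then ln T ~ Normal(μ,σ), so the p-quantile of ln T is μ + z_p·σ.
ln(3570) = 8.18 and ln(8680) = 9.069; z_{0.34} = -0.4125, z_{0.67} = 0.4399.
σ = (9.069 − 8.18)/(0.4399 − (-0.4125)) = 1.042.
μ = 8.18 − (-0.4125)·1.042 = 8.610.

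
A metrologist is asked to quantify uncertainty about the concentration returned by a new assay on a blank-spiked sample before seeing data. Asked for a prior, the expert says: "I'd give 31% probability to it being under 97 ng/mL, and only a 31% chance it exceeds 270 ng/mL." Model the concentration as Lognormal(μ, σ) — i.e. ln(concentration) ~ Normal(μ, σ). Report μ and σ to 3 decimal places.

If T ~ Lognormal(μ,σ) then ln T ~ Normal(μ,σ), so the p-quantile of ln T is μ + z_p·σ.
ln(97) = 4.575 and ln(270) = 5.598; z_{0.31} = -0.4959, z_{0.69} = 0.4959.
σ = (5.598 − 4.575)/(0.4959 − (-0.4959)) = 1.032.
μ = 4.575 − (-0.4959)·1.032 = 5.087.

μ ≈ 5.087, σ ≈ 1.032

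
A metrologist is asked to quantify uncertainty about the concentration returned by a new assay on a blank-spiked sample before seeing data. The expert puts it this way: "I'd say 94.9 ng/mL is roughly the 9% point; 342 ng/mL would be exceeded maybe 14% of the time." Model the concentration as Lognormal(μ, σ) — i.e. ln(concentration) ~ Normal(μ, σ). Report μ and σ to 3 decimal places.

If T ~ Lognormal(μ,σ) then ln T ~ Normal(μ,σ), so the p-quantile of ln T is μ + z_p·σ.
ln(94.9) = 4.553 and ln(342) = 5.835; z_{0.09} = -1.341, z_{0.86} = 1.08.
σ = (5.835 − 4.553)/(1.08 − (-1.341)) = 0.530.
μ = 4.553 − (-1.341)·0.530 = 5.263.

μ ≈ 5.263, σ ≈ 0.530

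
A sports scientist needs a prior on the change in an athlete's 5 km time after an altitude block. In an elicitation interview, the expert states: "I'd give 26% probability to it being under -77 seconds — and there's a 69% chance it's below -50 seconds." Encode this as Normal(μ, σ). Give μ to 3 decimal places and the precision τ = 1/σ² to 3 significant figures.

μ = -61.752, τ = 0.00178

For Normal(μ,σ), the p-quantile is μ + z_p·σ. Here z_{0.26} = -0.6433, z_{0.69} = 0.4959.
So -77 = μ − 0.6433σ and -50 = μ + 0.4959σ.
Subtracting: σ = (-50 − -77)/(0.4959 − (-0.6433)) = 23.701.
Then μ = -77 − (-0.6433)·23.701 = -61.752.
Precision τ = 1/σ² = 1/23.7² = 0.00178.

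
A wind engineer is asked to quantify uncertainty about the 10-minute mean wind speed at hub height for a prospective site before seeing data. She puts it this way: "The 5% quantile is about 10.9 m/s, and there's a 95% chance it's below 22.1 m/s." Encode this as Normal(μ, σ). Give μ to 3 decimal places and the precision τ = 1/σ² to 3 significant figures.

The p-quantile of Normal(μ,σ) is μ + z_p·σ, with z_{0.05} = -1.645 and z_{0.95} = 1.645.
Eliminate σ: μ = (z₂·x₁ − z₁·x₂)/(z₂ − z₁) = (1.645·10.9 − (-1.645)·22.1)/3.29 = 16.500.
Then σ = (x₂ − x₁)/(z₂ − z₁) = (22.1 − 10.9)/3.29 = 3.405.
Precision τ = 1/σ² = 1/3.405² = 0.0863.

μ = 16.500, τ = 0.0863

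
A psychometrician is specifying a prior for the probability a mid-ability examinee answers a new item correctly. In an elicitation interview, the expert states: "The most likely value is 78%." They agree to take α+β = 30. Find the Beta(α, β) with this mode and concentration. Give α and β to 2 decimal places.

α = 22.84, β = 7.16

For α,β > 1 the Beta mode is (α−1)/(α+β−2). With α+β = 30, the mode is (α−1)/28.
Set (α−1)/28 = 0.78 → α = 1 + 0.78·28 = 22.84.
β = 30 − α = 7.16.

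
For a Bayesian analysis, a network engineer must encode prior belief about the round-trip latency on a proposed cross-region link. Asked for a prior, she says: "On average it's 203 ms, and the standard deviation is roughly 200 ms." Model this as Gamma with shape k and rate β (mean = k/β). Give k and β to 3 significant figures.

For Gamma(k, rate β): mean = k/β, variance = k/β², so CV = 1/√k.
CV = SD/mean = 200/203 = 0.9852, hence k = 1/CV² = 1.03.
Then β = k/mean = 1.03/203 = 0.00508.

k ≈ 1.03, β ≈ 0.00508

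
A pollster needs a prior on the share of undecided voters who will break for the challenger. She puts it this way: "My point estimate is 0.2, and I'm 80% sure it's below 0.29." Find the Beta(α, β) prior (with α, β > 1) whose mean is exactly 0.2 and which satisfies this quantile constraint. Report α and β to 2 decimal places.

With mean 0.2 fixed, write α = 0.2s, β = 0.8s where s = α+β.
Need P(θ < 0.29) = 0.8 under Beta(0.2s, 0.8s). Normal approximation: (q−m)/√(m(1−m)/s) ≈ z_{0.8} = 0.842, so s ≈ 0.2·0.8·(0.842)²/(0.29−0.2)² = 14.0.
At s = 14.0: P(θ<0.29) ≈ 0.813. Adjusting to match 0.8 gives s ≈ 12.04.
So α = 0.2·12.04 ≈ 2.41, β = 0.8·12.04 ≈ 9.63.

α ≈ 2.41, β ≈ 9.63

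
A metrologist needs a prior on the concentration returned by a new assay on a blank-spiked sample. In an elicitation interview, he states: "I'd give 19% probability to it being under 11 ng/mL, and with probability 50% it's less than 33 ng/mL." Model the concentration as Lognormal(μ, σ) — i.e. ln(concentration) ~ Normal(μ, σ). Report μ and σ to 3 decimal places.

μ ≈ 3.497, σ ≈ 1.251

If T ~ Lognormal(μ,σ) then ln T ~ Normal(μ,σ), so the p-quantile of ln T is μ + z_p·σ.
ln(11) = 2.398 and ln(33) = 3.497; z_{0.19} = -0.8779, z_{0.5} = 0.
σ = (3.497 − 2.398)/(0 − (-0.8779)) = 1.251.
μ = 2.398 − (-0.8779)·1.251 = 3.497.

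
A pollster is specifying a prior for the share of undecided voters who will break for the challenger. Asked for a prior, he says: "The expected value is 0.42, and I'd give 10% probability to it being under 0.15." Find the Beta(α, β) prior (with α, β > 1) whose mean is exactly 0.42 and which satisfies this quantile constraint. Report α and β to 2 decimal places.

α ≈ 1.96, β ≈ 2.70

With mean 0.42 fixed, write α = 0.42s, β = 0.58s where s = α+β.
Need P(θ < 0.15) = 0.1 under Beta(0.42s, 0.58s). Normal approximation: (q−m)/√(m(1−m)/s) ≈ z_{0.1} = -1.28, so s ≈ 0.42·0.58·(-1.28)²/(0.15−0.42)² = 5.5.
At s = 5.5: P(θ<0.15) ≈ 0.079. Adjusting to match 0.1 gives s ≈ 4.66.
So α = 0.42·4.66 ≈ 1.96, β = 0.58·4.66 ≈ 2.70.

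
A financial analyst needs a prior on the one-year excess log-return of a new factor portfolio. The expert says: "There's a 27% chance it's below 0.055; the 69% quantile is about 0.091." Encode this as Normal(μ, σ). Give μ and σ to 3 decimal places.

The p-quantile of Normal(μ,σ) is μ + z_p·σ, with z_{0.27} = -0.6128 and z_{0.69} = 0.4959.
Eliminate σ: μ = (z₂·x₁ − z₁·x₂)/(z₂ − z₁) = (0.4959·0.055 − (-0.6128)·0.091)/1.109 = 0.075.
Then σ = (x₂ − x₁)/(z₂ − z₁) = (0.091 − 0.055)/1.109 = 0.032.

μ = 0.075, σ = 0.032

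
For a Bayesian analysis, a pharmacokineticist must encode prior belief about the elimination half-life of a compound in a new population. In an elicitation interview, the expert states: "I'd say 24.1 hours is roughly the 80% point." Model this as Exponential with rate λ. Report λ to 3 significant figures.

λ ≈ 0.0668

P(T < 24.1) = 1 − e^(−λ·24.1) = 0.8, so λ = −ln(1−0.8)/24.1 = −ln(0.2)/24.1 = 0.0668.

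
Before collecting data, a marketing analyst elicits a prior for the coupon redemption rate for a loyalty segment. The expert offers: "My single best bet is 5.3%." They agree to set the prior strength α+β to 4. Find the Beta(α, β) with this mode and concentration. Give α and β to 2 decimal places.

α = 1.11, β = 2.89

For α,β > 1 the Beta mode is (α−1)/(α+β−2). With α+β = 4, the mode is (α−1)/2.
Set (α−1)/2 = 0.053 → α = 1 + 0.053·2 = 1.11.
β = 4 − α = 2.89.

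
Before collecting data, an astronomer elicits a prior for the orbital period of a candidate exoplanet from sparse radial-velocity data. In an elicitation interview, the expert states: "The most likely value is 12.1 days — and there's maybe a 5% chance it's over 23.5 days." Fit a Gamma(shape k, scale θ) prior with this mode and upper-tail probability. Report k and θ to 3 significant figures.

Gamma(k,θ) with k>1 has mode (k−1)θ, so θ = 12.1/(k−1).
Need P(X < 23.5) = 0.95 with θ tied to k this way. Start at k = 2, θ = 12.1: P(X<23.5) ≈ 0.578.
Too low — raise k to concentrate. Iterating converges to k ≈ 7.3.
Then θ = 12.1/(7.3−1) ≈ 1.92.

k ≈ 7.3, θ ≈ 1.92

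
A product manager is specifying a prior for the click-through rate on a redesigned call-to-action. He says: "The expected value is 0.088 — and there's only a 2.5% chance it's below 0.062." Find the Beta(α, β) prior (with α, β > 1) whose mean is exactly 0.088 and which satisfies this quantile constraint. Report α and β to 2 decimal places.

With mean 0.088 fixed, write α = 0.088s, β = 0.912s where s = α+β.
Need P(θ < 0.062) = 0.025 under Beta(0.088s, 0.912s). Normal approximation: (q−m)/√(m(1−m)/s) ≈ z_{0.025} = -1.96, so s ≈ 0.088·0.912·(-1.96)²/(0.062−0.088)² = 456.1.
At s = 456.1: P(θ<0.062) ≈ 0.017. Adjusting to match 0.025 gives s ≈ 390.45.
So α = 0.088·390.45 ≈ 34.36, β = 0.912·390.45 ≈ 356.09.

α ≈ 34.36, β ≈ 356.09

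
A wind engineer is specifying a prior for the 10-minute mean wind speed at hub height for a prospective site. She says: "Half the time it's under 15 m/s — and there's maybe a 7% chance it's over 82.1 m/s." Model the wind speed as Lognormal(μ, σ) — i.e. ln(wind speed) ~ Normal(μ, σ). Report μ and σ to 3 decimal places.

If T ~ Lognormal(μ,σ) then ln T ~ Normal(μ,σ), so the p-quantile of ln T is μ + z_p·σ.
ln(15) = 2.708 and ln(82.1) = 4.408; z_{0.5} = 0, z_{0.93} = 1.476.
σ = (4.408 − 2.708)/(1.476 − (0)) = 1.152.
μ = 2.708 − (0)·1.152 = 2.708.

μ ≈ 2.708, σ ≈ 1.152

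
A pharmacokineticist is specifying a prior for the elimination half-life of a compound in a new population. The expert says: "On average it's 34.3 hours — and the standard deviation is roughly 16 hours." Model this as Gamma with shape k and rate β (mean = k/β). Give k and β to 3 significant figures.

For Gamma(k, rate β): mean = k/β, variance = k/β², so CV = 1/√k.
CV = SD/mean = 16/34.3 = 0.4665, hence k = 1/CV² = 4.6.
Then β = k/mean = 4.6/34.3 = 0.134.

k ≈ 4.6, β ≈ 0.134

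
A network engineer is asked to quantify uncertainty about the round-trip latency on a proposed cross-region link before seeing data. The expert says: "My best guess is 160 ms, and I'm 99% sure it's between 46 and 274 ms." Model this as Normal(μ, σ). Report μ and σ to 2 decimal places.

A symmetric 99% interval runs μ ± z·σ with z = 2.576.
Half-width = 114, so σ = 114/2.576 = 44.26.
μ is the stated best guess, 160.00.

μ = 160.00, σ = 44.26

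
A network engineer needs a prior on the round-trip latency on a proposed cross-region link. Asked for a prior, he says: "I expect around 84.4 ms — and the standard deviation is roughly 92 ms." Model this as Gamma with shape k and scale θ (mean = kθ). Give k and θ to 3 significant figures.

k ≈ 0.842, θ ≈ 100

For Gamma(k, scale θ): mean = kθ, variance = kθ², so CV = 1/√k.
CV = SD/mean = 92/84.4 = 1.09, hence k = 1/CV² = 0.842.
Then θ = mean/k = 84.4/0.842 = 100.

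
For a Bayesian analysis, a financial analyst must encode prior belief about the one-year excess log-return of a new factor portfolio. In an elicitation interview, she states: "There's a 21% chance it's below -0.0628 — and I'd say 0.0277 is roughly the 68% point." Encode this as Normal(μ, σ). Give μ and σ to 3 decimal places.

The p-quantile of Normal(μ,σ) is μ + z_p·σ, with z_{0.21} = -0.8064 and z_{0.68} = 0.4677.
Eliminate σ: μ = (z₂·x₁ − z₁·x₂)/(z₂ − z₁) = (0.4677·-0.0628 − (-0.8064)·0.0277)/1.274 = -0.006.
Then σ = (x₂ − x₁)/(z₂ − z₁) = (0.0277 − -0.0628)/1.274 = 0.071.

μ = -0.006, σ = 0.071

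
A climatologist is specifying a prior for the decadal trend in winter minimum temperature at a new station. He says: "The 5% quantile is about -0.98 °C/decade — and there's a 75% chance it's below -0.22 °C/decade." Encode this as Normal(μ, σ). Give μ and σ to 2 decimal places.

The p-quantile of Normal(μ,σ) is μ + z_p·σ, with z_{0.05} = -1.645 and z_{0.75} = 0.6745.
Eliminate σ: μ = (z₂·x₁ − z₁·x₂)/(z₂ − z₁) = (0.6745·-0.98 − (-1.645)·-0.22)/2.319 = -0.44.
Then σ = (x₂ − x₁)/(z₂ − z₁) = (-0.22 − -0.98)/2.319 = 0.33.

μ = -0.44, σ = 0.33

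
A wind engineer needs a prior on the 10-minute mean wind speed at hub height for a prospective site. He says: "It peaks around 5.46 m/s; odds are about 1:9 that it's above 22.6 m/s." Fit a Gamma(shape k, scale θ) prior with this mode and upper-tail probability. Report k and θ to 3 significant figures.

Gamma(k,θ) with k>1 has mode (k−1)θ, so θ = 5.46/(k−1).
Need P(X < 22.6) = 0.9 with θ tied to k this way. Start at k = 2, θ = 5.46: P(X<22.6) ≈ 0.918.
Too high — lower k to spread out. Iterating converges to k ≈ 1.91.
Then θ = 5.46/(1.91−1) ≈ 6.03.

k ≈ 1.91, θ ≈ 6.03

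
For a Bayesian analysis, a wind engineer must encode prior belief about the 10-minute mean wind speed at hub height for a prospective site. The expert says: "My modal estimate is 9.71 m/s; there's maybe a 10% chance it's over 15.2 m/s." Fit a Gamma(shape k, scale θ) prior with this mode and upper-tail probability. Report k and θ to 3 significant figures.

Gamma(k,θ) with k>1 has mode (k−1)θ, so θ = 9.71/(k−1).
Need P(X < 15.2) = 0.9 with θ tied to k this way. Start at k = 2, θ = 9.71: P(X<15.2) ≈ 0.464.
Too low — raise k to concentrate. Iterating converges to k ≈ 10.3.
Then θ = 9.71/(10.3−1) ≈ 1.04.

k ≈ 10.3, θ ≈ 1.04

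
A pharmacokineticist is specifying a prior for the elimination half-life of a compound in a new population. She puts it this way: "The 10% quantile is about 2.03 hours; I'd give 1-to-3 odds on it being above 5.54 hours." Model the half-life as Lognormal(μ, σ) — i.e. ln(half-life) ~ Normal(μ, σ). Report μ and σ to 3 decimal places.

μ ≈ 1.366, σ ≈ 0.513

If T ~ Lognormal(μ,σ) then ln T ~ Normal(μ,σ), so the p-quantile of ln T is μ + z_p·σ.
ln(2.03) = 0.708 and ln(5.54) = 1.712; z_{0.1} = -1.282, z_{0.75} = 0.6745.
σ = (1.712 − 0.708)/(0.6745 − (-1.282)) = 0.513.
μ = 0.708 − (-1.282)·0.513 = 1.366.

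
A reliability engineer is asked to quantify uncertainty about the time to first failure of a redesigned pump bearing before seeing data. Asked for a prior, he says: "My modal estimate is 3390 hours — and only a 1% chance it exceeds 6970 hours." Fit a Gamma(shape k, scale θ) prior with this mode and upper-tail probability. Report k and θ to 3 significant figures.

Gamma(k,θ) with k>1 has mode (k−1)θ, so θ = 3390/(k−1).
Need P(X < 6970) = 0.99 with θ tied to k this way. Start at k = 2, θ = 3390: P(X<6970) ≈ 0.609.
Too low — raise k to concentrate. Iterating converges to k ≈ 10.4.
Then θ = 3390/(10.4−1) ≈ 360.

k ≈ 10.4, θ ≈ 360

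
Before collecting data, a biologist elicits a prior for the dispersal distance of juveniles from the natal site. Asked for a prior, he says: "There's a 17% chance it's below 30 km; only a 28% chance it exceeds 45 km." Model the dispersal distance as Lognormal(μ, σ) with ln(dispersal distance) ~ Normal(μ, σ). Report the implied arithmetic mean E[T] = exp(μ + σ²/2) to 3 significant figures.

If T ~ Lognormal(μ,σ) then ln T ~ Normal(μ,σ), so the p-quantile of ln T is μ + z_p·σ.
ln(30) = 3.401 and ln(45) = 3.807; z_{0.17} = -0.9542, z_{0.72} = 0.5828.
σ = (3.807 − 3.401)/(0.5828 − (-0.9542)) = 0.264.
μ = 3.401 − (-0.9542)·0.264 = 3.653.
E[T] = exp(μ + σ²/2) = exp(3.653 + 0.0348) = 40 km.

E[T] ≈ 40 km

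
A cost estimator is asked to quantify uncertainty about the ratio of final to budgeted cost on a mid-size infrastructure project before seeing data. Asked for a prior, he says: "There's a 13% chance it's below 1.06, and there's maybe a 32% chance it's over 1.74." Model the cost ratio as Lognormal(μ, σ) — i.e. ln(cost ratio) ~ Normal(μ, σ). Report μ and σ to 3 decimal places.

If T ~ Lognormal(μ,σ) then ln T ~ Normal(μ,σ), so the p-quantile of ln T is μ + z_p·σ.
ln(1.06) = 0.05827 and ln(1.74) = 0.5539; z_{0.13} = -1.126, z_{0.68} = 0.4677.
σ = (0.5539 − 0.05827)/(0.4677 − (-1.126)) = 0.311.
μ = 0.05827 − (-1.126)·0.311 = 0.408.

μ ≈ 0.408, σ ≈ 0.311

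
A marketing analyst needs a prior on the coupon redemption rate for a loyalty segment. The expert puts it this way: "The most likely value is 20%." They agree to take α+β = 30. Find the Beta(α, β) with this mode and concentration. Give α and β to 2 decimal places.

For α,β > 1 the Beta mode is (α−1)/(α+β−2). With α+β = 30, the mode is (α−1)/28.
Set (α−1)/28 = 0.2 → α = 1 + 0.2·28 = 6.60.
β = 30 − α = 23.40.

α = 6.60, β = 23.40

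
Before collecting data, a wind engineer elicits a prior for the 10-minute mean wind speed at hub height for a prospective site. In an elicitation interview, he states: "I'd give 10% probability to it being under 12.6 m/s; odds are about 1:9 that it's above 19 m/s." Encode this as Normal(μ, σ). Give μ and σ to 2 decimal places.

For Normal(μ,σ), the p-quantile is μ + z_p·σ. Here z_{0.1} = -1.282, z_{0.9} = 1.282.
So 12.6 = μ − 1.282σ and 19 = μ + 1.282σ.
Subtracting: σ = (19 − 12.6)/(1.282 − (-1.282)) = 2.50.
Then μ = 12.6 − (-1.282)·2.50 = 15.80.

μ = 15.80, σ = 2.50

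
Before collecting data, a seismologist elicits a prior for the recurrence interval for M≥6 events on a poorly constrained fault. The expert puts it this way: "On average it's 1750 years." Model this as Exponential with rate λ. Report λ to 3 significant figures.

Exponential mean = 1/λ, so λ = 1/1750.0 = 0.000571.

λ ≈ 0.000571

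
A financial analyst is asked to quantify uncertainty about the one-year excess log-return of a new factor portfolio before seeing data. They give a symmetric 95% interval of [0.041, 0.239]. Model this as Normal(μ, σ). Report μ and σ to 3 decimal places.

A symmetric 95% interval runs μ ± z·σ with z = 1.96.
Half-width = 0.099, so σ = 0.099/1.96 = 0.051.
μ is the interval midpoint, 0.140.

μ = 0.140, σ = 0.051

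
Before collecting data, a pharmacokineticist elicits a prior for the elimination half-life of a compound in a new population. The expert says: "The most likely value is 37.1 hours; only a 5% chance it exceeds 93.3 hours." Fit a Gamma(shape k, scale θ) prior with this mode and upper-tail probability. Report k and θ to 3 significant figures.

k ≈ 4.19, θ ≈ 11.6

Gamma(k,θ) with k>1 has mode (k−1)θ, so θ = 37.1/(k−1).
Need P(X < 93.3) = 0.95 with θ tied to k this way. Start at k = 2, θ = 37.1: P(X<93.3) ≈ 0.716.
Too low — raise k to concentrate. Iterating converges to k ≈ 4.19.
Then θ = 37.1/(4.19−1) ≈ 11.6.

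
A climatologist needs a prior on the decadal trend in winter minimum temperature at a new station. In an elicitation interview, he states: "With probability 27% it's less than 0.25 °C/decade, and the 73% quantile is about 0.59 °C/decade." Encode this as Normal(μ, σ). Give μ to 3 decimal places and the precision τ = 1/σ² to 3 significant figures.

For Normal(μ,σ), the p-quantile is μ + z_p·σ. Here z_{0.27} = -0.6128, z_{0.73} = 0.6128.
So 0.25 = μ − 0.6128σ and 0.59 = μ + 0.6128σ.
Subtracting: σ = (0.59 − 0.25)/(0.6128 − (-0.6128)) = 0.277.
Then μ = 0.25 − (-0.6128)·0.277 = 0.420.
Precision τ = 1/σ² = 1/0.2774² = 13.

μ = 0.420, τ = 13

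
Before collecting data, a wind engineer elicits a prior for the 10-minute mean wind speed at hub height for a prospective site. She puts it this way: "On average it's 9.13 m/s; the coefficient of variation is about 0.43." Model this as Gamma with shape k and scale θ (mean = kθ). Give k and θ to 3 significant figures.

k ≈ 5.41, θ ≈ 1.69

For Gamma(k, scale θ): mean = kθ, variance = kθ², so CV = 1/√k.
CV = 0.43, hence k = 1/CV² = 5.41.
Then θ = mean/k = 9.13/5.41 = 1.69.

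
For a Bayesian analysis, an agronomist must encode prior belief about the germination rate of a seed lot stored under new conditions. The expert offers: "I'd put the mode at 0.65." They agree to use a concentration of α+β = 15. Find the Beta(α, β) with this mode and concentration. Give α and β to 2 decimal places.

α = 9.45, β = 5.55

For α,β > 1 the Beta mode is (α−1)/(α+β−2). With α+β = 15, the mode is (α−1)/13.
Set (α−1)/13 = 0.65 → α = 1 + 0.65·13 = 9.45.
β = 15 − α = 5.55.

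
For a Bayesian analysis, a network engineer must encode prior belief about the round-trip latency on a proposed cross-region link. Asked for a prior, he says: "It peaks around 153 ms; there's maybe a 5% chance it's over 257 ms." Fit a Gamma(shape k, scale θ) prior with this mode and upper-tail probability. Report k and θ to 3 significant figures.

Gamma(k,θ) with k>1 has mode (k−1)θ, so θ = 153/(k−1).
Need P(X < 257) = 0.95 with θ tied to k this way. Start at k = 2, θ = 153: P(X<257) ≈ 0.500.
Too low — raise k to concentrate. Iterating converges to k ≈ 11.4.
Then θ = 153/(11.4−1) ≈ 14.7.

k ≈ 11.4, θ ≈ 14.7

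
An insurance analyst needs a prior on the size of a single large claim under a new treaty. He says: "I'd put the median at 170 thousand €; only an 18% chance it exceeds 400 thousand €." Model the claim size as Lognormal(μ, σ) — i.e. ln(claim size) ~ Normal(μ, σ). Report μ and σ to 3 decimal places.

If T ~ Lognormal(μ,σ) then ln T ~ Normal(μ,σ), so the p-quantile of ln T is μ + z_p·σ.
ln(170) = 5.136 and ln(400) = 5.991; z_{0.5} = 0, z_{0.82} = 0.9154.
σ = (5.991 − 5.136)/(0.9154 − (0)) = 0.935.
μ = 5.136 − (0)·0.935 = 5.136.

μ ≈ 5.136, σ ≈ 0.935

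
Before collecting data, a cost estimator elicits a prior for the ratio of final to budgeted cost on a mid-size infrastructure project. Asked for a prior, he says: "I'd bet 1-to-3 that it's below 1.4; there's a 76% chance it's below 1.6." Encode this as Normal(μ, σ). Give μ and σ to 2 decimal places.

The p-quantile of Normal(μ,σ) is μ + z_p·σ, with z_{0.25} = -0.6745 and z_{0.76} = 0.7063.
Eliminate σ: μ = (z₂·x₁ − z₁·x₂)/(z₂ − z₁) = (0.7063·1.4 − (-0.6745)·1.6)/1.381 = 1.50.
Then σ = (x₂ − x₁)/(z₂ − z₁) = (1.6 − 1.4)/1.381 = 0.14.

μ = 1.50, σ = 0.14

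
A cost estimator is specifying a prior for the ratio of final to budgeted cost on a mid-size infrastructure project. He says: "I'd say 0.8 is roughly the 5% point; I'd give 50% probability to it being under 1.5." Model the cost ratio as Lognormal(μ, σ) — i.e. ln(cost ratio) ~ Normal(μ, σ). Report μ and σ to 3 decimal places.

If T ~ Lognormal(μ,σ) then ln T ~ Normal(μ,σ), so the p-quantile of ln T is μ + z_p·σ.
ln(0.8) = -0.2231 and ln(1.5) = 0.4055; z_{0.05} = -1.645, z_{0.5} = 0.
σ = (0.4055 − -0.2231)/(0 − (-1.645)) = 0.382.
μ = -0.2231 − (-1.645)·0.382 = 0.405.

μ ≈ 0.405, σ ≈ 0.382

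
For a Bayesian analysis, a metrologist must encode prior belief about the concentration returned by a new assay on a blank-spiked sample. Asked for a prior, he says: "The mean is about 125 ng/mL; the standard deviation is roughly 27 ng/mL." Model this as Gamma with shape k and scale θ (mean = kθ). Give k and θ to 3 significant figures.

k ≈ 21.4, θ ≈ 5.83

For Gamma(k, scale θ): mean = kθ, variance = kθ², so CV = 1/√k.
CV = SD/mean = 27/125 = 0.216, hence k = 1/CV² = 21.4.
Then θ = mean/k = 125/21.4 = 5.83.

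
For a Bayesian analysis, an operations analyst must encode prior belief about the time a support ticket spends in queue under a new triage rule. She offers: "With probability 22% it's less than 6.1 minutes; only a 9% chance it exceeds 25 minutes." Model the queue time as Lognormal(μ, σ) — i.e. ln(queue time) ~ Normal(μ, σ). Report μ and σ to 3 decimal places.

If T ~ Lognormal(μ,σ) then ln T ~ Normal(μ,σ), so the p-quantile of ln T is μ + z_p·σ.
ln(6.1) = 1.808 and ln(25) = 3.219; z_{0.22} = -0.7722, z_{0.91} = 1.341.
σ = (3.219 − 1.808)/(1.341 − (-0.7722)) = 0.668.
μ = 1.808 − (-0.7722)·0.668 = 2.324.

μ ≈ 2.324, σ ≈ 0.668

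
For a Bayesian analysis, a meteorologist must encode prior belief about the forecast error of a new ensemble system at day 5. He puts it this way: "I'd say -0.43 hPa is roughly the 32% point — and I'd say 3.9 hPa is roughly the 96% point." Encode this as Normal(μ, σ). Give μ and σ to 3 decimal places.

For Normal(μ,σ), the p-quantile is μ + z_p·σ. Here z_{0.32} = -0.4677, z_{0.96} = 1.751.
So -0.43 = μ − 0.4677σ and 3.9 = μ + 1.751σ.
Subtracting: σ = (3.9 − -0.43)/(1.751 − (-0.4677)) = 1.952.
Then μ = -0.43 − (-0.4677)·1.952 = 0.483.

μ = 0.483, σ = 1.952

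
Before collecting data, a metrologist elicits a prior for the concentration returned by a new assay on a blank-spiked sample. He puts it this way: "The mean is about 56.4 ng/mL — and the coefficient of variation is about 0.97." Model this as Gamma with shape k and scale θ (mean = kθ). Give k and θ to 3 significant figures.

For Gamma(k, scale θ): mean = kθ, variance = kθ², so CV = 1/√k.
CV = 0.97, hence k = 1/CV² = 1.06.
Then θ = mean/k = 56.4/1.06 = 53.1.

k ≈ 1.06, θ ≈ 53.1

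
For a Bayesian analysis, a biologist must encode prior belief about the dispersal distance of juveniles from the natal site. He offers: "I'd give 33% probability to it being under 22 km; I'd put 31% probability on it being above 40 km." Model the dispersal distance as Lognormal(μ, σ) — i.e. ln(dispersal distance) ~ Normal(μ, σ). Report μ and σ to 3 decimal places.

If T ~ Lognormal(μ,σ) then ln T ~ Normal(μ,σ), so the p-quantile of ln T is μ + z_p·σ.
ln(22) = 3.091 and ln(40) = 3.689; z_{0.33} = -0.4399, z_{0.69} = 0.4959.
σ = (3.689 − 3.091)/(0.4959 − (-0.4399)) = 0.639.
μ = 3.091 − (-0.4399)·0.639 = 3.372.

μ ≈ 3.372, σ ≈ 0.639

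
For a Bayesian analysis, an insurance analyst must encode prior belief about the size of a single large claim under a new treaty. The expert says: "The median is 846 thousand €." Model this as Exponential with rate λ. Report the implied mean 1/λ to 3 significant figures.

mean ≈ 1220 thousand €

Exponential median = ln 2 / λ, so λ = ln 2 / 846.0 = 0.000819.
Mean = 1/λ = 1220 thousand €.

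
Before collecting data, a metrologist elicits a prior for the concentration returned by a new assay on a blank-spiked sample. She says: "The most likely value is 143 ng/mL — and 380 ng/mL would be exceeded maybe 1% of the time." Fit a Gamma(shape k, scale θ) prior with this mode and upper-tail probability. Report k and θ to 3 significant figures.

k ≈ 5.85, θ ≈ 29.5

Gamma(k,θ) with k>1 has mode (k−1)θ, so θ = 143/(k−1).
Need P(X < 380) = 0.99 with θ tied to k this way. Start at k = 2, θ = 143: P(X<380) ≈ 0.743.
Too low — raise k to concentrate. Iterating converges to k ≈ 5.85.
Then θ = 143/(5.85−1) ≈ 29.5.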